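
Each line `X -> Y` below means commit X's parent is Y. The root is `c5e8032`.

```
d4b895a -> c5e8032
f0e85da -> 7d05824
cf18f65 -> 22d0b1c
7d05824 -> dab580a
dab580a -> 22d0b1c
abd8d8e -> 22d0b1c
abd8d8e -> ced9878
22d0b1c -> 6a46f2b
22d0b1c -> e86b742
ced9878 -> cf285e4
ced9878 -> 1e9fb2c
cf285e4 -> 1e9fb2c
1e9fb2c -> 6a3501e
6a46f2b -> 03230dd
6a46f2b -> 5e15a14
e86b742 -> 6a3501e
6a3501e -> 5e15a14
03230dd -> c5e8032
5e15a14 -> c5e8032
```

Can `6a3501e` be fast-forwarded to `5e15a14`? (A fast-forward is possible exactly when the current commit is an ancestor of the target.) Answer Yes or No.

No

A fast-forward from 6a3501e to 5e15a14 is possible iff 6a3501e is an ancestor of 5e15a14.
Ancestors of 5e15a14: {5e15a14, c5e8032}.
6a3501e is not among them, so fast-forward is not possible.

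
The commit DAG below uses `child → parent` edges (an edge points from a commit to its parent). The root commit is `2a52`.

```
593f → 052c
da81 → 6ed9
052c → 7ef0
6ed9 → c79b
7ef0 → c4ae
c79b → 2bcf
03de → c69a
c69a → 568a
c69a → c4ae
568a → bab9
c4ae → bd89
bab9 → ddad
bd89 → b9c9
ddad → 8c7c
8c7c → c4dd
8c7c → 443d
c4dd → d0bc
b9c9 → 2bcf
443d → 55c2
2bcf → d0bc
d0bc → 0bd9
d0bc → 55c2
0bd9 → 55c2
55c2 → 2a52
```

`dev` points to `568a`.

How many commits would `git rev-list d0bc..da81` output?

4

Reachable from da81: {0bd9, 2a52, 2bcf, 55c2, 6ed9, c79b, d0bc, da81}.
Reachable from d0bc: {0bd9, 2a52, 55c2, d0bc}.
In da81's history but not d0bc's: {2bcf, 6ed9, c79b, da81} — 4 commits.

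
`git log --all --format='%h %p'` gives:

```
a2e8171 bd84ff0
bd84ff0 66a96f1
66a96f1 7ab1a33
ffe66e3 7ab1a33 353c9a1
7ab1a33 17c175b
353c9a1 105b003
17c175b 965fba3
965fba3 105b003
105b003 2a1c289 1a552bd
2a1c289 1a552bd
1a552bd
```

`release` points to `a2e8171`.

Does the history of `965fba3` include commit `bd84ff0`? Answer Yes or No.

Ancestors of 965fba3: {105b003, 1a552bd, 2a1c289, 965fba3}.
bd84ff0 is not in that set, so it is not an ancestor of 965fba3.

No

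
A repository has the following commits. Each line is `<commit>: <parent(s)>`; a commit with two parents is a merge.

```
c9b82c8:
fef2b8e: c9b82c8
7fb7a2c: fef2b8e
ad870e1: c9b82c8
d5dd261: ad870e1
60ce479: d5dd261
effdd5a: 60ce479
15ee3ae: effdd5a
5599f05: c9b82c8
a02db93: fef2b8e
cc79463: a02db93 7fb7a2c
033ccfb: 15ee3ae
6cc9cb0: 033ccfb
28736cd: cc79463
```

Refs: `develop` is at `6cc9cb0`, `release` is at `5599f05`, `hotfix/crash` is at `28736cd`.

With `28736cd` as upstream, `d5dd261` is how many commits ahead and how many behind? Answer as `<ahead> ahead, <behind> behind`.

2 ahead, 5 behind

Reachable from d5dd261: {ad870e1, c9b82c8, d5dd261}.
Reachable from 28736cd: {28736cd, 7fb7a2c, a02db93, c9b82c8, cc79463, fef2b8e}.
Only in d5dd261's history (ahead): {ad870e1, d5dd261} — 2.
Only in 28736cd's history (behind): {28736cd, 7fb7a2c, a02db93, cc79463, fef2b8e} — 5.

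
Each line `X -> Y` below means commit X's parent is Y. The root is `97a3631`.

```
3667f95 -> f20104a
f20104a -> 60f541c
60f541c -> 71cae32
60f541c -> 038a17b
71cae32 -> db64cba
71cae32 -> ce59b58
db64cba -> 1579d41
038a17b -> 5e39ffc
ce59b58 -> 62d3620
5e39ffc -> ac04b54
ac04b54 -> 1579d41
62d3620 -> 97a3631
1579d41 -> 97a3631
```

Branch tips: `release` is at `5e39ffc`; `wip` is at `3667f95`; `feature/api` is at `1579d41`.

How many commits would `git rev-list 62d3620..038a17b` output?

Reachable from 038a17b: {038a17b, 1579d41, 5e39ffc, 97a3631, ac04b54}.
Reachable from 62d3620: {62d3620, 97a3631}.
In 038a17b's history but not 62d3620's: {038a17b, 1579d41, 5e39ffc, ac04b54} — 4 commits.

4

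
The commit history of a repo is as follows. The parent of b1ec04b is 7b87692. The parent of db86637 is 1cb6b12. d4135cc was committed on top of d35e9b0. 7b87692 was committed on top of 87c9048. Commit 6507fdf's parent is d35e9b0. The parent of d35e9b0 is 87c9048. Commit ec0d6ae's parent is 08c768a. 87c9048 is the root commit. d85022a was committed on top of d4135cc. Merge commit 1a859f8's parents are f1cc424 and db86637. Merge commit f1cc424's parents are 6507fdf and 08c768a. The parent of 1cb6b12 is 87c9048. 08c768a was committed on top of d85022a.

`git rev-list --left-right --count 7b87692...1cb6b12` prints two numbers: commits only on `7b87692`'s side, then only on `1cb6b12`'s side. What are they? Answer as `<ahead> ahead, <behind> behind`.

Reachable from 7b87692: {7b87692, 87c9048}.
Reachable from 1cb6b12: {1cb6b12, 87c9048}.
Only in 7b87692's history (ahead): {7b87692} — 1.
Only in 1cb6b12's history (behind): {1cb6b12} — 1.

1 ahead, 1 behind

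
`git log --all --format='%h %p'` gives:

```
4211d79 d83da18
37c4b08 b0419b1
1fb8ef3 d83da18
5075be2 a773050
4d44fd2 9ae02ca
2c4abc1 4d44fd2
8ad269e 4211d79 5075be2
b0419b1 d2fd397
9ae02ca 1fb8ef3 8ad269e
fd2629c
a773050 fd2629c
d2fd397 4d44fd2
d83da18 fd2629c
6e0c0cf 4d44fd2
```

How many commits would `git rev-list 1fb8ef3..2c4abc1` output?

7

Reachable from 2c4abc1: {1fb8ef3, 2c4abc1, 4211d79, 4d44fd2, 5075be2, 8ad269e, 9ae02ca, a773050, d83da18, fd2629c}.
Reachable from 1fb8ef3: {1fb8ef3, d83da18, fd2629c}.
In 2c4abc1's history but not 1fb8ef3's: {2c4abc1, 4211d79, 4d44fd2, 5075be2, 8ad269e, 9ae02ca, a773050} — 7 commits.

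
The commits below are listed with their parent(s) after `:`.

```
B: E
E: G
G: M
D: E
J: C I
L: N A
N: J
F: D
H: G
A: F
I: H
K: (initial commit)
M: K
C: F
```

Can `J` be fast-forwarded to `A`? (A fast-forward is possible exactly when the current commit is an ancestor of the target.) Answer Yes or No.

No

A fast-forward from J to A is possible iff J is an ancestor of A.
Ancestors of A: {A, D, E, F, G, K, M}.
J is not among them, so fast-forward is not possible.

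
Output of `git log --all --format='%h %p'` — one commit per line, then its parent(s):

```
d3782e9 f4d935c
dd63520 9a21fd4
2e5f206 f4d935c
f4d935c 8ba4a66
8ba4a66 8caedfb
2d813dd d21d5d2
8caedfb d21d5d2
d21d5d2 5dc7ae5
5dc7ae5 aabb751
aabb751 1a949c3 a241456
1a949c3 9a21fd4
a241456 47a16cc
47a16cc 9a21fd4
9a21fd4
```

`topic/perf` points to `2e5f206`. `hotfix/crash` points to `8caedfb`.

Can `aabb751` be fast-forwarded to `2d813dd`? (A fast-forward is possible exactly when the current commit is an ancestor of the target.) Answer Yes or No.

Yes

A fast-forward from aabb751 to 2d813dd is possible iff aabb751 is an ancestor of 2d813dd.
Ancestors of 2d813dd: {1a949c3, 2d813dd, 47a16cc, 5dc7ae5, 9a21fd4, a241456, aabb751, d21d5d2}.
aabb751 is among them, so fast-forward is possible.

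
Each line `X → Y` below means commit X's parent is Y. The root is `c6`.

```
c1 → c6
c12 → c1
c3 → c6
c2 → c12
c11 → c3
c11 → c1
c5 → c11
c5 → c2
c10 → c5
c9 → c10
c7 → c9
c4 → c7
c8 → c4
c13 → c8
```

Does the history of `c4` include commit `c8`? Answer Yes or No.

No

Ancestors of c4: {c1, c10, c11, c12, c2, c3, c4, c5, c6, c7, c9}.
c8 is not in that set, so it is not an ancestor of c4.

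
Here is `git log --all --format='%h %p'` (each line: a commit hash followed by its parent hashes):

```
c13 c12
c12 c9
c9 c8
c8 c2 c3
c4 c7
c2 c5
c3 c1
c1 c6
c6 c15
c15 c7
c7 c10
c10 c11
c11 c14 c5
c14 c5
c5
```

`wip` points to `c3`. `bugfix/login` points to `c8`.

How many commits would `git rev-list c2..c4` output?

5

Reachable from c4: {c10, c11, c14, c4, c5, c7}.
Reachable from c2: {c2, c5}.
In c4's history but not c2's: {c10, c11, c14, c4, c7} — 5 commits.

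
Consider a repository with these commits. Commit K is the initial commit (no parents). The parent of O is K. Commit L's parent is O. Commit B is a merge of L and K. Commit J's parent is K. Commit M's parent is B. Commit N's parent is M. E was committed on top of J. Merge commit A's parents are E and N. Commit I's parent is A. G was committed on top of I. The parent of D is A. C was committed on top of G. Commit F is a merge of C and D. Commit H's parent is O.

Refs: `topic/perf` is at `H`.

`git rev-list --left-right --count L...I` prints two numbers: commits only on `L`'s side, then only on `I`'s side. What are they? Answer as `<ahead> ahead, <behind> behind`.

0 ahead, 7 behind

Reachable from L: {K, L, O}.
Reachable from I: {A, B, E, I, J, K, L, M, N, O}.
Only in L's history (ahead): {} — 0.
Only in I's history (behind): {A, B, E, I, J, M, N} — 7.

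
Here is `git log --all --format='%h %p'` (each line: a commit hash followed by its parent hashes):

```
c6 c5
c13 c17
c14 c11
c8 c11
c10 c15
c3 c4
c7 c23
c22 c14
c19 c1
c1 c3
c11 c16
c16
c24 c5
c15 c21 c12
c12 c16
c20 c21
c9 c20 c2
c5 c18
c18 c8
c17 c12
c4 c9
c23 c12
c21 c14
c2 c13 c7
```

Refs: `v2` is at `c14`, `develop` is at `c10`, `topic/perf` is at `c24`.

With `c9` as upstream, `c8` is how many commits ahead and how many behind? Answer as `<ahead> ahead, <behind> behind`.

1 ahead, 10 behind

Reachable from c8: {c11, c16, c8}.
Reachable from c9: {c11, c12, c13, c14, c16, c17, c2, c20, c21, c23, c7, c9}.
Only in c8's history (ahead): {c8} — 1.
Only in c9's history (behind): {c12, c13, c14, c17, c2, c20, c21, c23, c7, c9} — 10.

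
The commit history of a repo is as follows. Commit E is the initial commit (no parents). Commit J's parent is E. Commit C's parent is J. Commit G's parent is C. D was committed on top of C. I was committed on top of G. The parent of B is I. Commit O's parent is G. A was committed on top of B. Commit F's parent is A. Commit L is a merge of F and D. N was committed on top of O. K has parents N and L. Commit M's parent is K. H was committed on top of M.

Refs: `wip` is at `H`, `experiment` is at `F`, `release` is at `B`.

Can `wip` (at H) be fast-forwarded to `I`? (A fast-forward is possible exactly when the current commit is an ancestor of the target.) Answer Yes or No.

A fast-forward from H to I is possible iff H is an ancestor of I.
Ancestors of I: {C, E, G, I, J}.
H is not among them, so fast-forward is not possible.

No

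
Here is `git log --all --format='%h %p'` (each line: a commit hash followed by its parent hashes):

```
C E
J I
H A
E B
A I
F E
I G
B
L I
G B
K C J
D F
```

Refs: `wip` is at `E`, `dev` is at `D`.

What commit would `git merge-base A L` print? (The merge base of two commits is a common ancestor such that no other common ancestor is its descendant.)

I

Ancestors of A: {A, B, G, I}.
Ancestors of L: {B, G, I, L}.
Common ancestors: {B, G, I}.
Among these, I is not an ancestor of any other common ancestor — it is the merge base.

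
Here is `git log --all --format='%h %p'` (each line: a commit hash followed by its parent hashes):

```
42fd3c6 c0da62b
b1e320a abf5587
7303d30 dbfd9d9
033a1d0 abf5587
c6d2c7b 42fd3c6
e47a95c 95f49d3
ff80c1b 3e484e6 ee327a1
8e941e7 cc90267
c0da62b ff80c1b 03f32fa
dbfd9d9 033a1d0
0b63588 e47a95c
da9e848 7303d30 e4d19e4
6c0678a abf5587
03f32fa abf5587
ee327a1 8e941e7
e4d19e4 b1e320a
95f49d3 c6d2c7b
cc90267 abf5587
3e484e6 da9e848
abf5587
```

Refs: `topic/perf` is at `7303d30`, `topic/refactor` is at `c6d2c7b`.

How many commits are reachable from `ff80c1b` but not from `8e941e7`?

9

Reachable from ff80c1b: {033a1d0, 3e484e6, 7303d30, 8e941e7, abf5587, b1e320a, cc90267, da9e848, dbfd9d9, e4d19e4, ee327a1, ff80c1b}.
Reachable from 8e941e7: {8e941e7, abf5587, cc90267}.
In ff80c1b's history but not 8e941e7's: {033a1d0, 3e484e6, 7303d30, b1e320a, da9e848, dbfd9d9, e4d19e4, ee327a1, ff80c1b} — 9 commits.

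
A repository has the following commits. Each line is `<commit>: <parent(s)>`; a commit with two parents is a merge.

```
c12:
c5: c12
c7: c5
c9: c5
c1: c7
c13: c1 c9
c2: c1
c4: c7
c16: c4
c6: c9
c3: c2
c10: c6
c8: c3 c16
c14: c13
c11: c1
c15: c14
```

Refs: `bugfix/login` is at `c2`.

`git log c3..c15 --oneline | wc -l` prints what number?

Reachable from c15: {c1, c12, c13, c14, c15, c5, c7, c9}.
Reachable from c3: {c1, c12, c2, c3, c5, c7}.
In c15's history but not c3's: {c13, c14, c15, c9} — 4 commits.

4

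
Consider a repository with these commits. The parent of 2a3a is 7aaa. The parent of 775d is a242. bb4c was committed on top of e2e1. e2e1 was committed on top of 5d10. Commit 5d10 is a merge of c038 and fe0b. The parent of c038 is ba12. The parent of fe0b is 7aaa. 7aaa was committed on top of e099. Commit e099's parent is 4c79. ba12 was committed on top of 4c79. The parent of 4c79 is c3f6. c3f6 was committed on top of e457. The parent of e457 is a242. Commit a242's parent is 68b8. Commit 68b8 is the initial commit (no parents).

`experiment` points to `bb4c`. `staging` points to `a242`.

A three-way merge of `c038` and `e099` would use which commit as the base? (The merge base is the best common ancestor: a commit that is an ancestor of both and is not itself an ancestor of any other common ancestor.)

4c79

Ancestors of c038: {4c79, 68b8, a242, ba12, c038, c3f6, e457}.
Ancestors of e099: {4c79, 68b8, a242, c3f6, e099, e457}.
Common ancestors: {4c79, 68b8, a242, c3f6, e457}.
Among these, 4c79 is not an ancestor of any other common ancestor — it is the merge base.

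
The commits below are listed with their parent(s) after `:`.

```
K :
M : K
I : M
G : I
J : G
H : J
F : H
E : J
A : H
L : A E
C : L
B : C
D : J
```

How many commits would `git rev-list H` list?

Walking parent pointers from H: reachable set = {G, H, I, J, K, M}.
That is 6 commits.

6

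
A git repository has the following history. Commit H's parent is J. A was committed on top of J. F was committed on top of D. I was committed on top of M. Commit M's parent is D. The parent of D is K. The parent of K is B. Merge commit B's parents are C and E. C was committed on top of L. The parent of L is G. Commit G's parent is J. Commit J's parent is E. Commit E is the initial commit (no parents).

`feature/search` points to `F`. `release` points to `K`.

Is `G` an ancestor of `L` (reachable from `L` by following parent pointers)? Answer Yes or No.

Ancestors of L (commits reachable by following parents): {E, G, J, L}.
G is in that set, so it is an ancestor of L.

Yes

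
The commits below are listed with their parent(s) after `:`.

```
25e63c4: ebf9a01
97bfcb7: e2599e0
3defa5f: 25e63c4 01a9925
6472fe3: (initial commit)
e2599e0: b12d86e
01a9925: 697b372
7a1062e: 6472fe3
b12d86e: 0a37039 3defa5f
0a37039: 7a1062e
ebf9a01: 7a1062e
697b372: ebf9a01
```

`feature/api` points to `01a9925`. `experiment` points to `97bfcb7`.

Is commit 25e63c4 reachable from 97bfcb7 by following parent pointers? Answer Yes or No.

Yes

Ancestors of 97bfcb7 (commits reachable by following parents): {01a9925, 0a37039, 25e63c4, 3defa5f, 6472fe3, 697b372, 7a1062e, 97bfcb7, b12d86e, e2599e0, ebf9a01}.
25e63c4 is in that set, so it is an ancestor of 97bfcb7.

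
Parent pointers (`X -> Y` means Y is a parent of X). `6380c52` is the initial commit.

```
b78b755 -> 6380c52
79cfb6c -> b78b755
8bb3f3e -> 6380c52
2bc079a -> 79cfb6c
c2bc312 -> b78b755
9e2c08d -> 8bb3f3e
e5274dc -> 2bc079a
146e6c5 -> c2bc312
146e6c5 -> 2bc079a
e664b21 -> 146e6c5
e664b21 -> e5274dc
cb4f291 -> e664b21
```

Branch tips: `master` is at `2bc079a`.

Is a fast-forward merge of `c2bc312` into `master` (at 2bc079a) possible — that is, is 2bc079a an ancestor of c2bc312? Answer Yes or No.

No

A fast-forward from 2bc079a to c2bc312 is possible iff 2bc079a is an ancestor of c2bc312.
Ancestors of c2bc312: {6380c52, b78b755, c2bc312}.
2bc079a is not among them, so fast-forward is not possible.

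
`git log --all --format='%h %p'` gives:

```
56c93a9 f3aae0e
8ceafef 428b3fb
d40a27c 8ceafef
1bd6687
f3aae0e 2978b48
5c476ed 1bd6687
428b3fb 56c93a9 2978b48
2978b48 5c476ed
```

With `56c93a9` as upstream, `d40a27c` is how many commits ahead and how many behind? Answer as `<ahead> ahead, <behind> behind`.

3 ahead, 0 behind

Reachable from d40a27c: {1bd6687, 2978b48, 428b3fb, 56c93a9, 5c476ed, 8ceafef, d40a27c, f3aae0e}.
Reachable from 56c93a9: {1bd6687, 2978b48, 56c93a9, 5c476ed, f3aae0e}.
Only in d40a27c's history (ahead): {428b3fb, 8ceafef, d40a27c} — 3.
Only in 56c93a9's history (behind): {} — 0.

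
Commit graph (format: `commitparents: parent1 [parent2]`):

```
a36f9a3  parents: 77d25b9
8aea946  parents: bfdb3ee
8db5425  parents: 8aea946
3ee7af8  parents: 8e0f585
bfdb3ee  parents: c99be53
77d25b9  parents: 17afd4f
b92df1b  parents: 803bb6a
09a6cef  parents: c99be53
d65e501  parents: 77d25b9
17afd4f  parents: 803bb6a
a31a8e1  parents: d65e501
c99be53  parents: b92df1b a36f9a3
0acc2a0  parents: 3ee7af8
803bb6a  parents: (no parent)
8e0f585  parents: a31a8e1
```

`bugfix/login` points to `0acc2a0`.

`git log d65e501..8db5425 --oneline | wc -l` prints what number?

6

Reachable from 8db5425: {17afd4f, 77d25b9, 803bb6a, 8aea946, 8db5425, a36f9a3, b92df1b, bfdb3ee, c99be53}.
Reachable from d65e501: {17afd4f, 77d25b9, 803bb6a, d65e501}.
In 8db5425's history but not d65e501's: {8aea946, 8db5425, a36f9a3, b92df1b, bfdb3ee, c99be53} — 6 commits.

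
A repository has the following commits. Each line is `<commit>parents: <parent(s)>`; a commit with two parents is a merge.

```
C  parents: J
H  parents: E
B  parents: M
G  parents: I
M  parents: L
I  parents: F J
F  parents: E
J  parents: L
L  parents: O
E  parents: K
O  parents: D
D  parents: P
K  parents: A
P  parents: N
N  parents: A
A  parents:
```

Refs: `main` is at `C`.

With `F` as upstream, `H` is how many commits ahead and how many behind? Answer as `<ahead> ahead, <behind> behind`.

Reachable from H: {A, E, H, K}.
Reachable from F: {A, E, F, K}.
Only in H's history (ahead): {H} — 1.
Only in F's history (behind): {F} — 1.

1 ahead, 1 behind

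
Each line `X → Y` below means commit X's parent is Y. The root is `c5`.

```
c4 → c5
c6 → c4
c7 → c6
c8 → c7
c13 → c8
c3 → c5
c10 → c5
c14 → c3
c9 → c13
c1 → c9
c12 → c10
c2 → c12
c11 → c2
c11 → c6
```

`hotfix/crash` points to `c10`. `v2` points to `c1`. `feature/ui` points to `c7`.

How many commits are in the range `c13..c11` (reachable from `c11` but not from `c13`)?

4

Reachable from c11: {c10, c11, c12, c2, c4, c5, c6}.
Reachable from c13: {c13, c4, c5, c6, c7, c8}.
In c11's history but not c13's: {c10, c11, c12, c2} — 4 commits.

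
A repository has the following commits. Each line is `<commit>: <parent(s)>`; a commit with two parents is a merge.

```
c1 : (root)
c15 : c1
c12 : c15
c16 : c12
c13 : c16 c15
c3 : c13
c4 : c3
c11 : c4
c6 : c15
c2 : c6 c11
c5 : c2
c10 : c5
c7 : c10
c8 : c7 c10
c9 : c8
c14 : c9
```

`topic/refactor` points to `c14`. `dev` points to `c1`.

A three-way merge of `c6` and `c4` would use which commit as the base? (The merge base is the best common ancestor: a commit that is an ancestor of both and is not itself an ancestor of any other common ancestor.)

Ancestors of c6: {c1, c15, c6}.
Ancestors of c4: {c1, c12, c13, c15, c16, c3, c4}.
Common ancestors: {c1, c15}.
Among these, c15 is not an ancestor of any other common ancestor — it is the merge base.

c15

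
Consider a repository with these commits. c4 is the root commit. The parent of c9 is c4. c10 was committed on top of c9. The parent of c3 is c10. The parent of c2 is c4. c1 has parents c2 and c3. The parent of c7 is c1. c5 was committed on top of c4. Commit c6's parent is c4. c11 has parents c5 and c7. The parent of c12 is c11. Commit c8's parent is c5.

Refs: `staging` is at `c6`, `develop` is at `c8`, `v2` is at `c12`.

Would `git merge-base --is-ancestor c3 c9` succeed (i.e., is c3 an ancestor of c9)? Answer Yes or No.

No

Ancestors of c9: {c4, c9}.
c3 is not in that set, so it is not an ancestor of c9.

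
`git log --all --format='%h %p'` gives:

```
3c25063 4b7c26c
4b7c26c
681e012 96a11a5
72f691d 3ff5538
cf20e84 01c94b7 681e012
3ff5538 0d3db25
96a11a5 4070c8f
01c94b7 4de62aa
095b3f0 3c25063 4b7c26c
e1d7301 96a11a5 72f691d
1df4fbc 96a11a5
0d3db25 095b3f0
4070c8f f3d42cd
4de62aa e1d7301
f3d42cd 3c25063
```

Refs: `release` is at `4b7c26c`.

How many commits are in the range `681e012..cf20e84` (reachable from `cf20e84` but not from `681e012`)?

8

Reachable from cf20e84: {01c94b7, 095b3f0, 0d3db25, 3c25063, 3ff5538, 4070c8f, 4b7c26c, 4de62aa, 681e012, 72f691d, 96a11a5, cf20e84, e1d7301, f3d42cd}.
Reachable from 681e012: {3c25063, 4070c8f, 4b7c26c, 681e012, 96a11a5, f3d42cd}.
In cf20e84's history but not 681e012's: {01c94b7, 095b3f0, 0d3db25, 3ff5538, 4de62aa, 72f691d, cf20e84, e1d7301} — 8 commits.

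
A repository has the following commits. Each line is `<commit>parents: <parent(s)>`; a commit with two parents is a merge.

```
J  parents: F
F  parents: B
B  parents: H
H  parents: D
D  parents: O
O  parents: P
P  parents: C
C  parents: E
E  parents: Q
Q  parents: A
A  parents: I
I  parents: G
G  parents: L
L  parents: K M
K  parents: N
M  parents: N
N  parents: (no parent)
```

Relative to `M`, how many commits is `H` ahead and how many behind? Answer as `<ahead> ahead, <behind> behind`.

Reachable from H: {A, C, D, E, G, H, I, K, L, M, N, O, P, Q}.
Reachable from M: {M, N}.
Only in H's history (ahead): {A, C, D, E, G, H, I, K, L, O, P, Q} — 12.
Only in M's history (behind): {} — 0.

12 ahead, 0 behind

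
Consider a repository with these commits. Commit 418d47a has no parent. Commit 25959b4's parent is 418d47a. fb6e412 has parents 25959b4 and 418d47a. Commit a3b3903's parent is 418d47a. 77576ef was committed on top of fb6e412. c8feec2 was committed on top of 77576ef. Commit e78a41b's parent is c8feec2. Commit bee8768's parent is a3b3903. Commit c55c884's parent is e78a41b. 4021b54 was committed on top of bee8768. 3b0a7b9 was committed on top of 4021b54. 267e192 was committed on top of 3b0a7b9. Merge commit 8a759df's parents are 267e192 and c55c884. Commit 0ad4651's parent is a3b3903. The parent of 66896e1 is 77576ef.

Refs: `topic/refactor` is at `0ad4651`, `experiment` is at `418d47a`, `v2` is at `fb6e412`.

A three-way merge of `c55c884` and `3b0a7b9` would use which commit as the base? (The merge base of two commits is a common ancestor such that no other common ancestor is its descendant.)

Ancestors of c55c884: {25959b4, 418d47a, 77576ef, c55c884, c8feec2, e78a41b, fb6e412}.
Ancestors of 3b0a7b9: {3b0a7b9, 4021b54, 418d47a, a3b3903, bee8768}.
Common ancestors: {418d47a}.
The only common ancestor is 418d47a, so it is the merge base.

418d47a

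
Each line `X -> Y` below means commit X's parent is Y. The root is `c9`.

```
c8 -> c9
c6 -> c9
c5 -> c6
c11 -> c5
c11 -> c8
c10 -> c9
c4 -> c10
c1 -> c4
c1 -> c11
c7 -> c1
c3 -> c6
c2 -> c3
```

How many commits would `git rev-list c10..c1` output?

Reachable from c1: {c1, c10, c11, c4, c5, c6, c8, c9}.
Reachable from c10: {c10, c9}.
In c1's history but not c10's: {c1, c11, c4, c5, c6, c8} — 6 commits.

6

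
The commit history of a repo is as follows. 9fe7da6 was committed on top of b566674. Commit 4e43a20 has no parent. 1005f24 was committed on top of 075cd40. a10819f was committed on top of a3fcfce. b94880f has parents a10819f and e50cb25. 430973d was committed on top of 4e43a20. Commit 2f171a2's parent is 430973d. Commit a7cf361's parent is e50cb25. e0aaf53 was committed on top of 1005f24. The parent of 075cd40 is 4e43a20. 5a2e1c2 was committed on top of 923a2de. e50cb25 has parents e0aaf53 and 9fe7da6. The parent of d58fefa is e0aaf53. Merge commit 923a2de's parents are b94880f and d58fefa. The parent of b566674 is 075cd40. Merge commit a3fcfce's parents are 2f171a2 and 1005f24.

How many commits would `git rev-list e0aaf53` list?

4

Walking parent pointers from e0aaf53: reachable set = {075cd40, 1005f24, 4e43a20, e0aaf53}.
That is 4 commits.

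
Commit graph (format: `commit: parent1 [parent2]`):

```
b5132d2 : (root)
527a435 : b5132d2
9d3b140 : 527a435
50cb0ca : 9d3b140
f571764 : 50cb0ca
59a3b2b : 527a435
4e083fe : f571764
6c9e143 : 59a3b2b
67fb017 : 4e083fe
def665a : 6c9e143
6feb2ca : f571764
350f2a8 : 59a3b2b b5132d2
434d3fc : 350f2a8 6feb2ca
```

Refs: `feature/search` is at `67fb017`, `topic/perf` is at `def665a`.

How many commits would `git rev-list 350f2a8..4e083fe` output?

Reachable from 4e083fe: {4e083fe, 50cb0ca, 527a435, 9d3b140, b5132d2, f571764}.
Reachable from 350f2a8: {350f2a8, 527a435, 59a3b2b, b5132d2}.
In 4e083fe's history but not 350f2a8's: {4e083fe, 50cb0ca, 9d3b140, f571764} — 4 commits.

4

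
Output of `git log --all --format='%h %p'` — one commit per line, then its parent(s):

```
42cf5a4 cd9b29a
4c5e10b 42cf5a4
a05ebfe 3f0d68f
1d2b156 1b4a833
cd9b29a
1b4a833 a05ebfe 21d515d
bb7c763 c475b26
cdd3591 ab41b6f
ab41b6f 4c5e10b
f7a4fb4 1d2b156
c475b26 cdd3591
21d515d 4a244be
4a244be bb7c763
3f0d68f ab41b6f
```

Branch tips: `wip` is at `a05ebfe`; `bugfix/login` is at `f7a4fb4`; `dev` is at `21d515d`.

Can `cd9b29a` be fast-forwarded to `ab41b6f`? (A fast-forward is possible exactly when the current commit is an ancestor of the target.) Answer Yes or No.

Yes

A fast-forward from cd9b29a to ab41b6f is possible iff cd9b29a is an ancestor of ab41b6f.
Ancestors of ab41b6f: {42cf5a4, 4c5e10b, ab41b6f, cd9b29a}.
cd9b29a is among them, so fast-forward is possible.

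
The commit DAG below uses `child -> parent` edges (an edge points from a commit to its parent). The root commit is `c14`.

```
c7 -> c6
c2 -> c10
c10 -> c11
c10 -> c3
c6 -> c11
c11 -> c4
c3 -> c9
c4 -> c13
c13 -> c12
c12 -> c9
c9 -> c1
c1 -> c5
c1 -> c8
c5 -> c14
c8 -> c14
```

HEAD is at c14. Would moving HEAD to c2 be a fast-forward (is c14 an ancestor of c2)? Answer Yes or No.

A fast-forward from c14 to c2 is possible iff c14 is an ancestor of c2.
Ancestors of c2: {c1, c10, c11, c12, c13, c14, c2, c3, c4, c5, c8, c9}.
c14 is among them, so fast-forward is possible.

Yes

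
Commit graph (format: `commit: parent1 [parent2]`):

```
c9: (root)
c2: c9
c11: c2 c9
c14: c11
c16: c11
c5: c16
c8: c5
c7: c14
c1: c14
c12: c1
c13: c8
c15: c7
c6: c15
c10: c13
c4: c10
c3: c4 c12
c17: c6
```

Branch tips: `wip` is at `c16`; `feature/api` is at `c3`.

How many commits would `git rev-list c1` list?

5

Walking parent pointers from c1: reachable set = {c1, c11, c14, c2, c9}.
That is 5 commits.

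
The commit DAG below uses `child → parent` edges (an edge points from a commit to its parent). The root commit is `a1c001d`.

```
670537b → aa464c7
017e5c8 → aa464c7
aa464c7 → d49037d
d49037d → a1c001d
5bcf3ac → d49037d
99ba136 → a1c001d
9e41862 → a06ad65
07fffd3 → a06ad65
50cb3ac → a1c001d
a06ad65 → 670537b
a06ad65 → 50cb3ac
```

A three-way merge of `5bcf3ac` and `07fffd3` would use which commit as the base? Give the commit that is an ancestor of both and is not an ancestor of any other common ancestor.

Ancestors of 5bcf3ac: {5bcf3ac, a1c001d, d49037d}.
Ancestors of 07fffd3: {07fffd3, 50cb3ac, 670537b, a06ad65, a1c001d, aa464c7, d49037d}.
Common ancestors: {a1c001d, d49037d}.
Among these, d49037d is not an ancestor of any other common ancestor — it is the merge base.

d49037d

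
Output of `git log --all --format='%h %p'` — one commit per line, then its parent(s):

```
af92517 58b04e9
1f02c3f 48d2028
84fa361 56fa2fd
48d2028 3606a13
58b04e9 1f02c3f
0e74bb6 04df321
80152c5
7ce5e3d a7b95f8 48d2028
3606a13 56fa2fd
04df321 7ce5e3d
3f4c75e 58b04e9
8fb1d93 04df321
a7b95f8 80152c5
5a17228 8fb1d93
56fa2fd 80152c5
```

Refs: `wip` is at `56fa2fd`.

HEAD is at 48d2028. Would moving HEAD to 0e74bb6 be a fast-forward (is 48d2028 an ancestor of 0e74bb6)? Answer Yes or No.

Yes

A fast-forward from 48d2028 to 0e74bb6 is possible iff 48d2028 is an ancestor of 0e74bb6.
Ancestors of 0e74bb6: {04df321, 0e74bb6, 3606a13, 48d2028, 56fa2fd, 7ce5e3d, 80152c5, a7b95f8}.
48d2028 is among them, so fast-forward is possible.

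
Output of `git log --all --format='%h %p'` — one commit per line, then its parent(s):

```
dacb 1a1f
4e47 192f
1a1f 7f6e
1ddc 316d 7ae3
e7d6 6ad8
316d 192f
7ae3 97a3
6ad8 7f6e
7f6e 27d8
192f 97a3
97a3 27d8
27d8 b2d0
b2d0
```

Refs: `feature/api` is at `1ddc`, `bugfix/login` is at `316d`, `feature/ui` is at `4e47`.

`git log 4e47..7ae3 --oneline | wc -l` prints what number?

1

Reachable from 7ae3: {27d8, 7ae3, 97a3, b2d0}.
Reachable from 4e47: {192f, 27d8, 4e47, 97a3, b2d0}.
In 7ae3's history but not 4e47's: {7ae3} — 1 commit.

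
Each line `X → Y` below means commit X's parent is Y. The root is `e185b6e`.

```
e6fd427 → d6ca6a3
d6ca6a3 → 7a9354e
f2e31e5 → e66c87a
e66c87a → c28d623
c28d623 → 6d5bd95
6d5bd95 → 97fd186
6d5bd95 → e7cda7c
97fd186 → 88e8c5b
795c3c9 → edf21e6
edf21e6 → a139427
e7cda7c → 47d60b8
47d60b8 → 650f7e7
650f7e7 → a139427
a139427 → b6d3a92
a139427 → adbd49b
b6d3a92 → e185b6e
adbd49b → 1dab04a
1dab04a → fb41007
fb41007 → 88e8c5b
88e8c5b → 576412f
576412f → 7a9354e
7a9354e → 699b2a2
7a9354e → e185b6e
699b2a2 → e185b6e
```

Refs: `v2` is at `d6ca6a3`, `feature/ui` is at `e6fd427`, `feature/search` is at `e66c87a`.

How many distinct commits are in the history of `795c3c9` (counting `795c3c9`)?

Walking parent pointers from 795c3c9: reachable set = {1dab04a, 576412f, 699b2a2, 795c3c9, 7a9354e, 88e8c5b, a139427, adbd49b, b6d3a92, e185b6e, edf21e6, fb41007}.
That is 12 commits.

12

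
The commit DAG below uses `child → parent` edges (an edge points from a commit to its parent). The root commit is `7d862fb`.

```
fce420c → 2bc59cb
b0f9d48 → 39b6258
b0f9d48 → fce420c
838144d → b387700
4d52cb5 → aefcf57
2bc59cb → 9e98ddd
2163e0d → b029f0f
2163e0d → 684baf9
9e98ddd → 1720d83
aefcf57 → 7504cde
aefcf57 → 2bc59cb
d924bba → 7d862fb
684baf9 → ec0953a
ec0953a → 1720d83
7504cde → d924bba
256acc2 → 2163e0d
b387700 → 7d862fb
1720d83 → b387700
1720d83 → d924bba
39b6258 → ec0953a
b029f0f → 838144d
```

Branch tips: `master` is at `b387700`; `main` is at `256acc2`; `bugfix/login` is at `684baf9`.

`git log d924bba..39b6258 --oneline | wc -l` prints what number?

Reachable from 39b6258: {1720d83, 39b6258, 7d862fb, b387700, d924bba, ec0953a}.
Reachable from d924bba: {7d862fb, d924bba}.
In 39b6258's history but not d924bba's: {1720d83, 39b6258, b387700, ec0953a} — 4 commits.

4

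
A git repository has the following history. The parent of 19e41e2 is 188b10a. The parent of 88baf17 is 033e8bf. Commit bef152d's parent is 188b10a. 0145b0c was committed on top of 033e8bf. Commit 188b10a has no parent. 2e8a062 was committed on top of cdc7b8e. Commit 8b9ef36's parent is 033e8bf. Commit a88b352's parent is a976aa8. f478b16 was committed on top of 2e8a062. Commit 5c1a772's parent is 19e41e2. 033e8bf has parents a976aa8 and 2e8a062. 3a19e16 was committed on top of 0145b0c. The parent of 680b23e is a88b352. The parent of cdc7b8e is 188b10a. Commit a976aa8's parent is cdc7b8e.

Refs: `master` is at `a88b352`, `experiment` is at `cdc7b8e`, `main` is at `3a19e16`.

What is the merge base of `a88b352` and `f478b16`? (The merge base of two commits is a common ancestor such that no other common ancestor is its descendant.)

cdc7b8e

Ancestors of a88b352: {188b10a, a88b352, a976aa8, cdc7b8e}.
Ancestors of f478b16: {188b10a, 2e8a062, cdc7b8e, f478b16}.
Common ancestors: {188b10a, cdc7b8e}.
Among these, cdc7b8e is not an ancestor of any other common ancestor — it is the merge base.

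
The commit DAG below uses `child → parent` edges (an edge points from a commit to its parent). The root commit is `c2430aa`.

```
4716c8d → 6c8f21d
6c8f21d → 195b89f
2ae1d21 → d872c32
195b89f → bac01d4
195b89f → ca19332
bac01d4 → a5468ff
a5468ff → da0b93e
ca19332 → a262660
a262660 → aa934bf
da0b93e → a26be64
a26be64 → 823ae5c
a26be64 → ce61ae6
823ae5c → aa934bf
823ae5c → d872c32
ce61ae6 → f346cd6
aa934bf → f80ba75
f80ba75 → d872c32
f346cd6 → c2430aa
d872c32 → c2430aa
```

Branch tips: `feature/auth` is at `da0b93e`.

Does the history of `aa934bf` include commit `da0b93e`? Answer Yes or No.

No

Ancestors of aa934bf: {aa934bf, c2430aa, d872c32, f80ba75}.
da0b93e is not in that set, so it is not an ancestor of aa934bf.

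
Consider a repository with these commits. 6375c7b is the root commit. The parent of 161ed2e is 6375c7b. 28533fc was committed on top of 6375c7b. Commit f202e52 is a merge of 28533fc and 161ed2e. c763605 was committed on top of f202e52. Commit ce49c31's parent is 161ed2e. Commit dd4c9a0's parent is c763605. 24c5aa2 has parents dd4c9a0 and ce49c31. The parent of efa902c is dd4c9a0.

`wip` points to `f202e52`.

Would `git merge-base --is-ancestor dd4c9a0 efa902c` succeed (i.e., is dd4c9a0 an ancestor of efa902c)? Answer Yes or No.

Ancestors of efa902c (commits reachable by following parents): {161ed2e, 28533fc, 6375c7b, c763605, dd4c9a0, efa902c, f202e52}.
dd4c9a0 is in that set, so it is an ancestor of efa902c.

Yes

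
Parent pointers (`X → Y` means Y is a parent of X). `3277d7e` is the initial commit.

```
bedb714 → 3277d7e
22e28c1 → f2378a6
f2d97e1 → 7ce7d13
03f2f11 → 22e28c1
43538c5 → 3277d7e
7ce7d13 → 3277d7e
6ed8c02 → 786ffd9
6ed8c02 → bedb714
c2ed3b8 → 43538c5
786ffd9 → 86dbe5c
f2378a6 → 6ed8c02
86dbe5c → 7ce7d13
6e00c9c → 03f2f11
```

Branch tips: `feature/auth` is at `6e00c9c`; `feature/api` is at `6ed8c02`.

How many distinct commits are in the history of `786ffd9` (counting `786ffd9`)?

4

Walking parent pointers from 786ffd9: reachable set = {3277d7e, 786ffd9, 7ce7d13, 86dbe5c}.
That is 4 commits.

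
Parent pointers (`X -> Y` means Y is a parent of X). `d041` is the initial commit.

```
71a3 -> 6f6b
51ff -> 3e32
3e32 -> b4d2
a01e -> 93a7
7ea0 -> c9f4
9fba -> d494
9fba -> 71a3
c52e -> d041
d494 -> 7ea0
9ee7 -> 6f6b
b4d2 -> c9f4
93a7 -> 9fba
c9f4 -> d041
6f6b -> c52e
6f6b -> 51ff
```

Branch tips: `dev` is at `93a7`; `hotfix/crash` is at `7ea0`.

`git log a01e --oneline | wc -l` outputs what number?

13

Walking parent pointers from a01e: reachable set = {3e32, 51ff, 6f6b, 71a3, 7ea0, 93a7, 9fba, a01e, b4d2, c52e, c9f4, d041, d494}.
That is 13 commits.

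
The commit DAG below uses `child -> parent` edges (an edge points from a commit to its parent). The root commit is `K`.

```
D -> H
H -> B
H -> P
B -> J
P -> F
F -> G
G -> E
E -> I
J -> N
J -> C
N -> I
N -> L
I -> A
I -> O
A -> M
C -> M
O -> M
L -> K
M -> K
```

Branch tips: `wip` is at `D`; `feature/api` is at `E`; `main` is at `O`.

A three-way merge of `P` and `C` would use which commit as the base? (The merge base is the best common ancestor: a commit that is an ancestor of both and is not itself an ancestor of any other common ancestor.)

M

Ancestors of P: {A, E, F, G, I, K, M, O, P}.
Ancestors of C: {C, K, M}.
Common ancestors: {K, M}.
Among these, M is not an ancestor of any other common ancestor — it is the merge base.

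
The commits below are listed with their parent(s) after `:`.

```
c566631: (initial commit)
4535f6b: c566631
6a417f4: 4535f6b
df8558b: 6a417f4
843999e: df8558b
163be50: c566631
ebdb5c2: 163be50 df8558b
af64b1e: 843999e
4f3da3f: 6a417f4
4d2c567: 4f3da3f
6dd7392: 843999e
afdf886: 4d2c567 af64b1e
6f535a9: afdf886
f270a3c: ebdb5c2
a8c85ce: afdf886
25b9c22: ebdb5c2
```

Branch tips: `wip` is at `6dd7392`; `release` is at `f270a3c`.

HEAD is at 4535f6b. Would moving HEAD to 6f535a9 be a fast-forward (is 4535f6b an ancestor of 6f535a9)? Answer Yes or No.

Yes

A fast-forward from 4535f6b to 6f535a9 is possible iff 4535f6b is an ancestor of 6f535a9.
Ancestors of 6f535a9: {4535f6b, 4d2c567, 4f3da3f, 6a417f4, 6f535a9, 843999e, af64b1e, afdf886, c566631, df8558b}.
4535f6b is among them, so fast-forward is possible.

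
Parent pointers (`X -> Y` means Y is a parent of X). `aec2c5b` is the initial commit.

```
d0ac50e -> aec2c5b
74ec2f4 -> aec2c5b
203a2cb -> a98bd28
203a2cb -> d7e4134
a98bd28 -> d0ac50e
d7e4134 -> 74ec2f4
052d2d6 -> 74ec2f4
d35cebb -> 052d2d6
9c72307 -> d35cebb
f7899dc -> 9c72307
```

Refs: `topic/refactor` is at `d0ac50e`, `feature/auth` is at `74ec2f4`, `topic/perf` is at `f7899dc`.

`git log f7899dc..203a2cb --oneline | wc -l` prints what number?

4

Reachable from 203a2cb: {203a2cb, 74ec2f4, a98bd28, aec2c5b, d0ac50e, d7e4134}.
Reachable from f7899dc: {052d2d6, 74ec2f4, 9c72307, aec2c5b, d35cebb, f7899dc}.
In 203a2cb's history but not f7899dc's: {203a2cb, a98bd28, d0ac50e, d7e4134} — 4 commits.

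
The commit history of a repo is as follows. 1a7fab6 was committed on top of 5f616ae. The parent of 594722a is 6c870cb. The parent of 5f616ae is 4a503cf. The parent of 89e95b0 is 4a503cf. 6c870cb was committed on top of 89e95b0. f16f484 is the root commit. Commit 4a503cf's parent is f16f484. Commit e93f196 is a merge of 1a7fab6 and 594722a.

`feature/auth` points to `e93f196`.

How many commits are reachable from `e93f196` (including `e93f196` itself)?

Walking parent pointers from e93f196: reachable set = {1a7fab6, 4a503cf, 594722a, 5f616ae, 6c870cb, 89e95b0, e93f196, f16f484}.
That is 8 commits.

8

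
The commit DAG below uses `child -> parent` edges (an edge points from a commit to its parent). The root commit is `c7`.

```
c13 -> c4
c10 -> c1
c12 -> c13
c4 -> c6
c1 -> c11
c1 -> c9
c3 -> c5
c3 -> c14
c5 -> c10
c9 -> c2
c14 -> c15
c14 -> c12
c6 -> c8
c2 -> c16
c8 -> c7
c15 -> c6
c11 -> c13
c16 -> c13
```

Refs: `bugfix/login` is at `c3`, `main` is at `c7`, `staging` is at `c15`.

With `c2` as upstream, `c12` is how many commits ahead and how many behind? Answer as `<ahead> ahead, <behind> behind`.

1 ahead, 2 behind

Reachable from c12: {c12, c13, c4, c6, c7, c8}.
Reachable from c2: {c13, c16, c2, c4, c6, c7, c8}.
Only in c12's history (ahead): {c12} — 1.
Only in c2's history (behind): {c16, c2} — 2.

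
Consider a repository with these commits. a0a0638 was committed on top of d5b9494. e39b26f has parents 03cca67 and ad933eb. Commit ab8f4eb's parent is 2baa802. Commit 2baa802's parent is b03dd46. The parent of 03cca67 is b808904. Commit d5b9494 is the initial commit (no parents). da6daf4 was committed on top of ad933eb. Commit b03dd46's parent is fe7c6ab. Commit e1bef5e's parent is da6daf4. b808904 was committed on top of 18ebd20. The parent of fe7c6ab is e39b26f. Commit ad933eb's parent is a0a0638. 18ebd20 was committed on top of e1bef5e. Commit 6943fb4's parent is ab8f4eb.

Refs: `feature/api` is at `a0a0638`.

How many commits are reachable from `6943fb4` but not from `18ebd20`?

8

Reachable from 6943fb4: {03cca67, 18ebd20, 2baa802, 6943fb4, a0a0638, ab8f4eb, ad933eb, b03dd46, b808904, d5b9494, da6daf4, e1bef5e, e39b26f, fe7c6ab}.
Reachable from 18ebd20: {18ebd20, a0a0638, ad933eb, d5b9494, da6daf4, e1bef5e}.
In 6943fb4's history but not 18ebd20's: {03cca67, 2baa802, 6943fb4, ab8f4eb, b03dd46, b808904, e39b26f, fe7c6ab} — 8 commits.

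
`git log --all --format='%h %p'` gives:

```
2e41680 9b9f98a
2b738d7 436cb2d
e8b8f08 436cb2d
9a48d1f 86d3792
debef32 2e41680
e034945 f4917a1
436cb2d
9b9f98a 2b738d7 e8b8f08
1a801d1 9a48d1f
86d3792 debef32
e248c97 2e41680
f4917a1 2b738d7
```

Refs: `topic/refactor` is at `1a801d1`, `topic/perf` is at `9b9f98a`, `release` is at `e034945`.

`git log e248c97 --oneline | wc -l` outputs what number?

6

Walking parent pointers from e248c97: reachable set = {2b738d7, 2e41680, 436cb2d, 9b9f98a, e248c97, e8b8f08}.
That is 6 commits.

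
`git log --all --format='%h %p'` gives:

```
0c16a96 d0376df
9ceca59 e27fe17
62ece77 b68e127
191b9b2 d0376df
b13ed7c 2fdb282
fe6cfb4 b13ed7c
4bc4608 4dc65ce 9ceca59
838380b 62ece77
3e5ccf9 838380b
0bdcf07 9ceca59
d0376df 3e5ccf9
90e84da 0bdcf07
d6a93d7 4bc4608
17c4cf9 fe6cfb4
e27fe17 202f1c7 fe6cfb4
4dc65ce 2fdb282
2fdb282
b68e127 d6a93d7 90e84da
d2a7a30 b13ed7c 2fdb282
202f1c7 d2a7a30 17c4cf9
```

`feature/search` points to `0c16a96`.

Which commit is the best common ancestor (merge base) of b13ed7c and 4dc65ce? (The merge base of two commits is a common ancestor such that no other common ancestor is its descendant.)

2fdb282

Ancestors of b13ed7c: {2fdb282, b13ed7c}.
Ancestors of 4dc65ce: {2fdb282, 4dc65ce}.
Common ancestors: {2fdb282}.
The only common ancestor is 2fdb282, so it is the merge base.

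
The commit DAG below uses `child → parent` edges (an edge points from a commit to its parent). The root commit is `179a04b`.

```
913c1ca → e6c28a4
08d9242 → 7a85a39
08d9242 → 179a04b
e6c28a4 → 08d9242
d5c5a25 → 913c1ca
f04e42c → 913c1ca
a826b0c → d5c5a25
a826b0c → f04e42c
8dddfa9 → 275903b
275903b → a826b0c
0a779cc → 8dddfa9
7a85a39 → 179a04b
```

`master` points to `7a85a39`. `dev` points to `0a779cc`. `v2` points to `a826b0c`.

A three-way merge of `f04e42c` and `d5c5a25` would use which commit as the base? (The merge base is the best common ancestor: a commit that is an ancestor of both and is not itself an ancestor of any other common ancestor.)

Ancestors of f04e42c: {08d9242, 179a04b, 7a85a39, 913c1ca, e6c28a4, f04e42c}.
Ancestors of d5c5a25: {08d9242, 179a04b, 7a85a39, 913c1ca, d5c5a25, e6c28a4}.
Common ancestors: {08d9242, 179a04b, 7a85a39, 913c1ca, e6c28a4}.
Among these, 913c1ca is not an ancestor of any other common ancestor — it is the merge base.

913c1ca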